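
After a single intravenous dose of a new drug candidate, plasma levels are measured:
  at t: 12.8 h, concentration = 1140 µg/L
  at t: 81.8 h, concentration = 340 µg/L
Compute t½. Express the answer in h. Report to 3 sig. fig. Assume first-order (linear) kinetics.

39.5 h

k = ln(C₁/C₂) / (t₂ − t₁) = ln(1140/340) / (81.8 − 12.8)
  = 1.210 / 69.00 = 0.01754 h⁻¹
t½ = ln2 / k = 0.693147 / 0.01754 = 39.52 h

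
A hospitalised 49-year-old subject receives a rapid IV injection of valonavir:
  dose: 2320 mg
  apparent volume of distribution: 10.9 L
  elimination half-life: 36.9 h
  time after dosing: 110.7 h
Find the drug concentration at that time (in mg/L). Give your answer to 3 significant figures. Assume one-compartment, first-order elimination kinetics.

C₀ = Dose / Vd = 2320 / 10.9 = 212.8 mg/L
k = ln2 / t½ = 0.693147 / 36.9 = 0.01878 h⁻¹
t / t½ = 110.7 / 36.9 = 3 half-lives
C = C₀ × (1/2)^3 = 212.8 × 0.1250 = 26.60 mg/L

26.6 mg/L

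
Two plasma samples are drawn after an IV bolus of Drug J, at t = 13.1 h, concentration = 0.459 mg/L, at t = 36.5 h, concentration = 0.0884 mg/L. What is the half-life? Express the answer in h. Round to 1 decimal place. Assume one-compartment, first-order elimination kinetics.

k = ln(C₁/C₂) / (t₂ − t₁) = ln(0.459/0.0884) / (36.5 − 13.1)
  = 1.647 / 23.40 = 0.07038 h⁻¹
t½ = ln2 / k = 0.693147 / 0.07038 = 9.849 h

9.8 h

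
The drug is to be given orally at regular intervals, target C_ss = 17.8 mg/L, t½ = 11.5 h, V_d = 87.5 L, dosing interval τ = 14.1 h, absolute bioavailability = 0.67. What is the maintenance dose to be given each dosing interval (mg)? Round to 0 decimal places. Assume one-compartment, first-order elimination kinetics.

k = ln2 / t½ = 0.693147 / 11.5 = 0.06027 h⁻¹
CL = k × Vd = 0.06027 × 87.5 = 5.274 L/h
At steady state, F × (Dose/τ) = Css × CL.
Dose = Css × CL × τ / F = 17.8 × 5.274 × 14.1 / 0.67 = 1976 mg

1976 mg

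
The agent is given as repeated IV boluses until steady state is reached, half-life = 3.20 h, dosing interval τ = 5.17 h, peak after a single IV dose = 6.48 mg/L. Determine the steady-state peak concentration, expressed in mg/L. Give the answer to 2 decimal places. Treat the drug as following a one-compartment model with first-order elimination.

k = ln2 / t½ = 0.693147 / 3.20 = 0.2166 h⁻¹
e^(−kτ) = e^(−0.2166 × 5.17) = 0.3263
Accumulation ratio R = 1 / (1 − e^(−kτ)) = 1 / (1 − 0.3263) = 1.484
Steady-state peak = C₀ × R = 6.48 × 1.484 = 9.616 mg/L

9.62 mg/L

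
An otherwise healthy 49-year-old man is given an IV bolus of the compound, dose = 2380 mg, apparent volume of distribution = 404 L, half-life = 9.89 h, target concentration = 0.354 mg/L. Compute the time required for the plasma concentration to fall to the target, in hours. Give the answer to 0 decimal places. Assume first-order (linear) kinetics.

40 h

C₀ = Dose / Vd = 2380 / 404 = 5.891 mg/L
k = ln2 / t½ = 0.693147 / 9.89 = 0.07009 h⁻¹
t = ln(C₀ / C) / k = ln(5.891 / 0.354) / 0.07009
  = ln(16.64) / 0.07009 = 2.812 / 0.07009 = 40.12 h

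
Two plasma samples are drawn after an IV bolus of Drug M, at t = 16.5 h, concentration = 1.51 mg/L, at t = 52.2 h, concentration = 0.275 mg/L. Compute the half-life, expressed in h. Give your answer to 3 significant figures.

14.5 h

k = ln(C₁/C₂) / (t₂ − t₁) = ln(1.51/0.275) / (52.2 − 16.5)
  = 1.703 / 35.70 = 0.04770 h⁻¹
t½ = ln2 / k = 0.693147 / 0.04770 = 14.53 h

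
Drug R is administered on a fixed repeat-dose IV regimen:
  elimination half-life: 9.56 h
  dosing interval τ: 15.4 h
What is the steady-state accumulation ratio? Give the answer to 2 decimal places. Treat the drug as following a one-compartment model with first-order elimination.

1.49

k = ln2 / t½ = 0.693147 / 9.56 = 0.07250 h⁻¹
e^(−kτ) = e^(−0.07250 × 15.4) = 0.3274
Accumulation ratio R = 1 / (1 − e^(−kτ)) = 1 / (1 − 0.3274) = 1.487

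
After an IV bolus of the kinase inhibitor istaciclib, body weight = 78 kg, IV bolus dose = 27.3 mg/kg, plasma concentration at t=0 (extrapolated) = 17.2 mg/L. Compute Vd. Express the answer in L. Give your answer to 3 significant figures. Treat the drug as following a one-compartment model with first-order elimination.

Dose = 27.3 × 78 = 2129 mg
Vd = Dose / C₀ = 2129 / 17.2 = 123.8 L

124 L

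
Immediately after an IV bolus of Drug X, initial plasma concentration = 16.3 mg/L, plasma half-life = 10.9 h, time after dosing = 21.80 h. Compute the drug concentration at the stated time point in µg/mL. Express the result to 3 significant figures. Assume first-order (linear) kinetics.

4.08 µg/mL

k = ln2 / t½ = 0.693147 / 10.9 = 0.06359 h⁻¹
t / t½ = 21.80 / 10.9 = 2 half-lives
C = C₀ × (1/2)^2 = 16.30 × 0.2500 = 4.075 mg/L
(4.075 mg/L = 4.075 µg/mL)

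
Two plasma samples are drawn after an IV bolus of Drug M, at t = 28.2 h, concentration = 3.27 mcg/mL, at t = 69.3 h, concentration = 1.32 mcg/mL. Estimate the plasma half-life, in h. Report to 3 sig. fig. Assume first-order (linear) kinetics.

31.4 h

k = ln(C₁/C₂) / (t₂ − t₁) = ln(3.27/1.32) / (69.3 − 28.2)
  = 0.9072 / 41.10 = 0.02207 h⁻¹
t½ = ln2 / k = 0.693147 / 0.02207 = 31.41 h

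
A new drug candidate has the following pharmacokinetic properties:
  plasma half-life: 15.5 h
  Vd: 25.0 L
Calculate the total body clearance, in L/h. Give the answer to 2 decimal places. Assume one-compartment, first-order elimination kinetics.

k = ln2 / t½ = 0.693147 / 15.5 = 0.04472 h⁻¹
CL = k × Vd = 0.04472 × 25.0 = 1.118 L/h

1.12 L/h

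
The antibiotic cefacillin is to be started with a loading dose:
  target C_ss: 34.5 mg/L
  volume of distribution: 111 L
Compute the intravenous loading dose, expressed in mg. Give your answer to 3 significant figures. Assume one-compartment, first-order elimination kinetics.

3830 mg

LD = Css × Vd = 34.5 × 111 = 3830 mg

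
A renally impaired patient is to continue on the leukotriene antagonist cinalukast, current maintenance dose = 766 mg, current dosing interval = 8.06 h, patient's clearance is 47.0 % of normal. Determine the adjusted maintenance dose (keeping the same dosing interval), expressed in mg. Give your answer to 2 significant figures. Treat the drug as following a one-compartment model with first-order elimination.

To keep the same average steady-state level, dosing rate must scale with clearance.
CL ratio = 47.0 / 100 = 0.4700
New dose (same interval) = 766 × 0.4700 = 360.0 mg

360 mg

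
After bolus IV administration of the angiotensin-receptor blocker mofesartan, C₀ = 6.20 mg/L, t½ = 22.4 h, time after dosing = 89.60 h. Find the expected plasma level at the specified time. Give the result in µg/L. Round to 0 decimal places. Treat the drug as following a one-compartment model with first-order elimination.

388 µg/L

k = ln2 / t½ = 0.693147 / 22.4 = 0.03094 h⁻¹
t / t½ = 89.60 / 22.4 = 4 half-lives
C = C₀ × (1/2)^4 = 6.200 × 0.06250 = 0.3875 mg/L
Convert: 0.3875 mg/L × 1000 = 387.5 µg/L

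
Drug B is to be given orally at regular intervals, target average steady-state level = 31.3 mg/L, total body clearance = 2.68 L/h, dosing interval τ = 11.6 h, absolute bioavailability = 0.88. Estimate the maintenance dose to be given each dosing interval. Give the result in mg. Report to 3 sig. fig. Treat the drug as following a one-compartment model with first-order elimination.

At steady state, F × (Dose/τ) = Css × CL.
Dose = Css × CL × τ / F = 31.3 × 2.680 × 11.6 / 0.88 = 1106 mg

1110 mg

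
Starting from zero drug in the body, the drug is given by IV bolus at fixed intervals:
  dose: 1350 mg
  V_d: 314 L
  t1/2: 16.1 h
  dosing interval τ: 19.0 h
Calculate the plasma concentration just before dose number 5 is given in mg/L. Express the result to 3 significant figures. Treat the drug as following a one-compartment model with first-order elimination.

3.27 mg/L

C₀ per dose = Dose / Vd = 1350 / 314 = 4.299 mg/L
k = ln2 / t½ = 0.693147 / 16.1 = 0.04305 h⁻¹
Fraction remaining after one interval: r = e^(−kτ) = e^(−0.04305 × 19.0) = 0.4413
Before dose 5, 4 doses have been given (aged 1τ, 2τ, 3τ, 4τ).
C_trough = C₀ × (r + r² + … + r^4) = C₀ × r(1−r^4)/(1−r)
        = 4.299 × 0.4413 × (1 − 0.03793) / (1 − 0.4413) = 3.267 mg/L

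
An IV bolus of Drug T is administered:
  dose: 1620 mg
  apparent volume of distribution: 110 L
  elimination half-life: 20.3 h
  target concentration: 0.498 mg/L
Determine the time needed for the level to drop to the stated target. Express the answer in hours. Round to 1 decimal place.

99.2 h

C₀ = Dose / Vd = 1620 / 110 = 14.73 mg/L
k = ln2 / t½ = 0.693147 / 20.3 = 0.03415 h⁻¹
t = ln(C₀ / C) / k = ln(14.73 / 0.498) / 0.03415
  = ln(29.58) / 0.03415 = 3.387 / 0.03415 = 99.18 h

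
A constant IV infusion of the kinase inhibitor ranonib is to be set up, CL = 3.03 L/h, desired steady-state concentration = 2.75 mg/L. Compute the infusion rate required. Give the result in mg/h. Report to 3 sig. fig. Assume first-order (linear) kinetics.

At steady state, infusion rate R₀ = Css × CL = 2.75 × 3.030 = 8.333 mg/h

8.33 mg/h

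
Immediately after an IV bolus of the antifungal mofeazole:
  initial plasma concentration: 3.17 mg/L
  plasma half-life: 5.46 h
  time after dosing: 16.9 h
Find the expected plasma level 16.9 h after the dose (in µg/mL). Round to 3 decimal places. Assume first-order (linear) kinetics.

0.371 µg/mL

k = ln2 / t½ = 0.693147 / 5.46 = 0.1270 h⁻¹
C = C₀ · e^(−k·t) = 3.170 × e^(−0.1270 × 16.9)
  = 3.170 × 0.1169 = 0.3706 mg/L
(0.3706 mg/L = 0.3706 µg/mL)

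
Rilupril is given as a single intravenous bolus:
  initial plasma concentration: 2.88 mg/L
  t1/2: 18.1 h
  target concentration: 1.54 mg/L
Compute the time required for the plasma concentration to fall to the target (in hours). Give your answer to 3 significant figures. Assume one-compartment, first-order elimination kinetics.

k = ln2 / t½ = 0.693147 / 18.1 = 0.03830 h⁻¹
t = ln(C₀ / C) / k = ln(2.880 / 1.54) / 0.03830
  = ln(1.870) / 0.03830 = 0.6259 / 0.03830 = 16.34 h

16.3 h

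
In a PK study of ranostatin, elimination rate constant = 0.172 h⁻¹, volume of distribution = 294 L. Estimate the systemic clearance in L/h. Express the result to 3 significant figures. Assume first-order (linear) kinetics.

CL = k × Vd = 0.172 × 294 = 50.57 L/h

50.6 L/h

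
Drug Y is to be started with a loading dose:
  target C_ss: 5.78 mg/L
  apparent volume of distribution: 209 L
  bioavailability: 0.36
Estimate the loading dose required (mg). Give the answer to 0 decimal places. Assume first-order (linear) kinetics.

LD = Css × Vd / F = 5.78 × 209 / 0.36 = 3356 mg

3356 mg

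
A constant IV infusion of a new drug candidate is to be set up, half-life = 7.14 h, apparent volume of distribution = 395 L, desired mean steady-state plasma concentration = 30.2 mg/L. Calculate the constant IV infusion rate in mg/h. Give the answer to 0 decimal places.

1158 mg/h

k = ln2 / t½ = 0.693147 / 7.14 = 0.09708 h⁻¹
CL = k × Vd = 0.09708 × 395 = 38.35 L/h
At steady state, infusion rate R₀ = Css × CL = 30.2 × 38.35 = 1158 mg/h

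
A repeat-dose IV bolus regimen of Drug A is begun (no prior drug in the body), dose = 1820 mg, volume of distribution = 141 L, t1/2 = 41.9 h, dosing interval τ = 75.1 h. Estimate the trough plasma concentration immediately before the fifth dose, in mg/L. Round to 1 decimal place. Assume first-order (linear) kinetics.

C₀ per dose = Dose / Vd = 1820 / 141 = 12.91 mg/L
k = ln2 / t½ = 0.693147 / 41.9 = 0.01654 h⁻¹
Fraction remaining after one interval: r = e^(−kτ) = e^(−0.01654 × 75.1) = 0.2888
Before dose 5, 4 doses have been given (aged 1τ, 2τ, 3τ, 4τ).
C_trough = C₀ × (r + r² + … + r^4) = C₀ × r(1−r^4)/(1−r)
        = 12.91 × 0.2888 × (1 − 0.006956) / (1 − 0.2888) = 5.206 mg/L

5.2 mg/L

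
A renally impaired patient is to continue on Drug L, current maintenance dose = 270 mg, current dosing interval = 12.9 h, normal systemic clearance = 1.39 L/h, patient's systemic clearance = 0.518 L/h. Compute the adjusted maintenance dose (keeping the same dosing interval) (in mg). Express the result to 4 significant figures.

To keep the same average steady-state level, dosing rate must scale with clearance.
CL ratio = 0.518 / 1.39 = 0.3727
New dose (same interval) = 270 × 0.3727 = 100.6 mg

100.6 mg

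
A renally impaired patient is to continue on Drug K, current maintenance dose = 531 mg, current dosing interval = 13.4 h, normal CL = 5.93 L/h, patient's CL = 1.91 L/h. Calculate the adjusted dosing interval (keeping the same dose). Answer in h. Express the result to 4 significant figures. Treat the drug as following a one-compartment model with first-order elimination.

To keep the same average steady-state level, dosing rate must scale with clearance.
CL ratio = 1.91 / 5.93 = 0.3221
New interval (same dose) = 13.4 / 0.3221 = 41.60 h

41.60 h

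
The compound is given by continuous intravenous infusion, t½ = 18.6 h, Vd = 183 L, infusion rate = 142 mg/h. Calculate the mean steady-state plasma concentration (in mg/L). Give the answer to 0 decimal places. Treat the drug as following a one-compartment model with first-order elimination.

21 mg/L

k = ln2 / t½ = 0.693147 / 18.6 = 0.03727 h⁻¹
CL = k × Vd = 0.03727 × 183 = 6.820 L/h
At steady state Css = R₀ / CL = 142 / 6.820 = 20.82 mg/L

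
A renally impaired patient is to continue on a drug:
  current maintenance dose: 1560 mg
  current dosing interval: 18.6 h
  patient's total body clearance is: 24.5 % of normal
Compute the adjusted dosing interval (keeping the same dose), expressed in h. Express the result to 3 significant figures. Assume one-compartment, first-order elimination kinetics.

To keep the same average steady-state level, dosing rate must scale with clearance.
CL ratio = 24.5 / 100 = 0.2450
New interval (same dose) = 18.6 / 0.2450 = 75.92 h

75.9 h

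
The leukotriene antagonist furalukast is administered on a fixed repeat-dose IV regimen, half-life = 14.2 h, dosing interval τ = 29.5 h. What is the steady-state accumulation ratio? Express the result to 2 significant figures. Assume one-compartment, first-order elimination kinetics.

1.3

k = ln2 / t½ = 0.693147 / 14.2 = 0.04881 h⁻¹
e^(−kτ) = e^(−0.04881 × 29.5) = 0.2370
Accumulation ratio R = 1 / (1 − e^(−kτ)) = 1 / (1 − 0.2370) = 1.311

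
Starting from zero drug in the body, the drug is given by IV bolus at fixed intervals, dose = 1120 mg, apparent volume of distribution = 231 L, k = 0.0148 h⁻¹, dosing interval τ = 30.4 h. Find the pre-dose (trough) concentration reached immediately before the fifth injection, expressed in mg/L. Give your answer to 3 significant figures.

C₀ per dose = Dose / Vd = 1120 / 231 = 4.848 mg/L
Fraction remaining after one interval: r = e^(−kτ) = e^(−0.01480 × 30.4) = 0.6377
Before dose 5, 4 doses have been given (aged 1τ, 2τ, 3τ, 4τ).
C_trough = C₀ × (r + r² + … + r^4) = C₀ × r(1−r^4)/(1−r)
        = 4.848 × 0.6377 × (1 − 0.1654) / (1 − 0.6377) = 7.122 mg/L

7.12 mg/L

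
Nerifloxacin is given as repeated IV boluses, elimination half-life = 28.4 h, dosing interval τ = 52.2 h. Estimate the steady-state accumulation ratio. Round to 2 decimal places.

k = ln2 / t½ = 0.693147 / 28.4 = 0.02441 h⁻¹
e^(−kτ) = e^(−0.02441 × 52.2) = 0.2797
Accumulation ratio R = 1 / (1 − e^(−kτ)) = 1 / (1 − 0.2797) = 1.388

1.39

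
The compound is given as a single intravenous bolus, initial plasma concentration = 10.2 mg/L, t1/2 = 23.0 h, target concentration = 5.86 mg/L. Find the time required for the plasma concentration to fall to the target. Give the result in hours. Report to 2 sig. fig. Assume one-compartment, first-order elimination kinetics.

18 h

k = ln2 / t½ = 0.693147 / 23.0 = 0.03014 h⁻¹
t = ln(C₀ / C) / k = ln(10.20 / 5.86) / 0.03014
  = ln(1.741) / 0.03014 = 0.5545 / 0.03014 = 18.40 h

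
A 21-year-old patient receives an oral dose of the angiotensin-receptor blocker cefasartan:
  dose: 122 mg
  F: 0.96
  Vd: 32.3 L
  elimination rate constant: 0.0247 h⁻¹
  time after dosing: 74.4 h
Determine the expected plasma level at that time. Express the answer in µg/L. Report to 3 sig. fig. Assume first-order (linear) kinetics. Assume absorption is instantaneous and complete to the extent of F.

577 µg/L

Amount reaching circulation = F × Dose = 0.96 × 122.0 = 117.1 mg
C₀ = F·Dose / Vd = 117.1 / 32.3 = 3.625 mg/L
C = C₀ · e^(−k·t) = 3.625 × e^(−0.02470 × 74.4)
  = 3.625 × 0.1592 = 0.5771 mg/L
Convert: 0.5771 mg/L × 1000 = 577.1 µg/L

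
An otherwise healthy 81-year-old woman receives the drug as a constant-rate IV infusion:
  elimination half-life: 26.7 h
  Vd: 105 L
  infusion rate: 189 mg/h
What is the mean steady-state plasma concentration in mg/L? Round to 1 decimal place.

69.3 mg/L

k = ln2 / t½ = 0.693147 / 26.7 = 0.02596 h⁻¹
CL = k × Vd = 0.02596 × 105 = 2.726 L/h
At steady state Css = R₀ / CL = 189 / 2.726 = 69.33 mg/L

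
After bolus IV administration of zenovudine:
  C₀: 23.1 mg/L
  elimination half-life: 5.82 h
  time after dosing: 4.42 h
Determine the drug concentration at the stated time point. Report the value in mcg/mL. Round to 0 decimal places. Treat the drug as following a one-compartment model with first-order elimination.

k = ln2 / t½ = 0.693147 / 5.82 = 0.1191 h⁻¹
C = C₀ · e^(−k·t) = 23.10 × e^(−0.1191 × 4.42)
  = 23.10 × 0.5907 = 13.65 mg/L
(13.65 mg/L = 13.65 mcg/mL)

14 mcg/mL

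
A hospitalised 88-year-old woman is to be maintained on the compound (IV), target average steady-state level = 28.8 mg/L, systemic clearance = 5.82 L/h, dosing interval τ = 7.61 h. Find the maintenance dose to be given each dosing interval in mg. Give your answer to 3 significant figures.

At steady state, Dose/τ = Css × CL.
Dose = Css × CL × τ = 28.8 × 5.820 × 7.61 = 1276 mg

1280 mg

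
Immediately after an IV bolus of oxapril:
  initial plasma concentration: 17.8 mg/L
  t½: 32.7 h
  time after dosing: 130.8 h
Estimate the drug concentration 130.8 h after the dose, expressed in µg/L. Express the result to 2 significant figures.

k = ln2 / t½ = 0.693147 / 32.7 = 0.02120 h⁻¹
t / t½ = 130.8 / 32.7 = 4 half-lives
C = C₀ × (1/2)^4 = 17.80 × 0.06250 = 1.113 mg/L
Convert: 1.113 mg/L × 1000 = 1113 µg/L

1100 µg/L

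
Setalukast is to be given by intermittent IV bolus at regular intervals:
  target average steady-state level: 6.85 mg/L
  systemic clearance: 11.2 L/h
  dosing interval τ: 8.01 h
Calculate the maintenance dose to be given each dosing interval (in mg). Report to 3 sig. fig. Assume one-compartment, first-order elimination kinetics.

615 mg

At steady state, Dose/τ = Css × CL.
Dose = Css × CL × τ = 6.85 × 11.20 × 8.01 = 614.5 mg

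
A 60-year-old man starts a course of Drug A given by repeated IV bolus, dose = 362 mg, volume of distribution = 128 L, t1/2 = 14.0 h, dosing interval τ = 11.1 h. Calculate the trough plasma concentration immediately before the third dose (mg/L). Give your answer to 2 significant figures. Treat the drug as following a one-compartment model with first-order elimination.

C₀ per dose = Dose / Vd = 362 / 128 = 2.828 mg/L
k = ln2 / t½ = 0.693147 / 14.0 = 0.04951 h⁻¹
Fraction remaining after one interval: r = e^(−kτ) = e^(−0.04951 × 11.1) = 0.5772
Before dose 3, 2 doses have been given (aged 1τ, 2τ).
C_trough = C₀ × (r + r²) = 2.828 × (0.5772 + 0.3332) = 2.575 mg/L

2.6 mg/L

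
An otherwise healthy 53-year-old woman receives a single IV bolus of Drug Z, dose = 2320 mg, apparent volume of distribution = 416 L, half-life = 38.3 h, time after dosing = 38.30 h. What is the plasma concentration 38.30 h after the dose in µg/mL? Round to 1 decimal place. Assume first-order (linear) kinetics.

2.8 µg/mL

C₀ = Dose / Vd = 2320 / 416 = 5.577 mg/L
k = ln2 / t½ = 0.693147 / 38.3 = 0.01810 h⁻¹
t / t½ = 38.30 / 38.3 = 1 half-lives
C = C₀ × (1/2)^1 = 5.577 × 0.5000 = 2.789 mg/L
(2.789 mg/L = 2.789 µg/mL)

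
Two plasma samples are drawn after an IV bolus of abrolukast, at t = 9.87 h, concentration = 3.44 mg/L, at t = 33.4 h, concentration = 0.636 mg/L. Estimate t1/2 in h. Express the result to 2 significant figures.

k = ln(C₁/C₂) / (t₂ − t₁) = ln(3.44/0.636) / (33.4 − 9.87)
  = 1.688 / 23.53 = 0.07174 h⁻¹
t½ = ln2 / k = 0.693147 / 0.07174 = 9.662 h

9.7 h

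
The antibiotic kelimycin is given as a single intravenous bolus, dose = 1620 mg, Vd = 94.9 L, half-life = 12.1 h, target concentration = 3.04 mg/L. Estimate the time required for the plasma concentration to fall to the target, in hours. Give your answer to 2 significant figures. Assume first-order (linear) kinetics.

C₀ = Dose / Vd = 1620 / 94.9 = 17.07 mg/L
k = ln2 / t½ = 0.693147 / 12.1 = 0.05728 h⁻¹
t = ln(C₀ / C) / k = ln(17.07 / 3.04) / 0.05728
  = ln(5.615) / 0.05728 = 1.725 / 0.05728 = 30.12 h

30 h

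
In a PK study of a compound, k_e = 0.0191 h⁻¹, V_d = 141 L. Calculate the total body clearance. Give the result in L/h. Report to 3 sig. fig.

2.69 L/h

CL = k × Vd = 0.0191 × 141 = 2.693 L/h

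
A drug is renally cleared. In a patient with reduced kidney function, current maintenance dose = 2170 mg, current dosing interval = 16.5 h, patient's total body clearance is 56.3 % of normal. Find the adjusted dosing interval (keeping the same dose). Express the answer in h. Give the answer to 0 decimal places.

29 h

To keep the same average steady-state level, dosing rate must scale with clearance.
CL ratio = 56.3 / 100 = 0.5630
New interval (same dose) = 16.5 / 0.5630 = 29.31 h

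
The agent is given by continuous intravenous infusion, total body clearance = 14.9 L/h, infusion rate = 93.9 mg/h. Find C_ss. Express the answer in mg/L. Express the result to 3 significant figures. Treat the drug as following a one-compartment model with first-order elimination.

6.30 mg/L

At steady state Css = R₀ / CL = 93.9 / 14.90 = 6.302 mg/L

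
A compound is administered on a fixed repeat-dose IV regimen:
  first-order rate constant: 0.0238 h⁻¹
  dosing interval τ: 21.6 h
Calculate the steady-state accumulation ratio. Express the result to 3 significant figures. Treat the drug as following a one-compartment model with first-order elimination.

2.49

e^(−kτ) = e^(−0.02380 × 21.6) = 0.5981
Accumulation ratio R = 1 / (1 − e^(−kτ)) = 1 / (1 − 0.5981) = 2.488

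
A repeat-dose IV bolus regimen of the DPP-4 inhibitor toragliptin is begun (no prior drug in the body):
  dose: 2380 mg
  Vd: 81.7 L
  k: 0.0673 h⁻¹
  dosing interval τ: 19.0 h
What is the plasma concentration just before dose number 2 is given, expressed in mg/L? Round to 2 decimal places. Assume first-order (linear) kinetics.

C₀ per dose = Dose / Vd = 2380 / 81.7 = 29.13 mg/L
Fraction remaining after one interval: r = e^(−kτ) = e^(−0.06730 × 19.0) = 0.2784
Before dose 2, 1 dose has been given (aged 1τ).
C_trough = C₀ × r = 29.13 × 0.2784 = 8.110 mg/L

8.11 mg/L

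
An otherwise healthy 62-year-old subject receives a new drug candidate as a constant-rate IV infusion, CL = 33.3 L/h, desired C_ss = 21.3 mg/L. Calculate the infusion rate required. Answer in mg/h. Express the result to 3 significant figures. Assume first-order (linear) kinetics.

At steady state, infusion rate R₀ = Css × CL = 21.3 × 33.30 = 709.3 mg/h

709 mg/h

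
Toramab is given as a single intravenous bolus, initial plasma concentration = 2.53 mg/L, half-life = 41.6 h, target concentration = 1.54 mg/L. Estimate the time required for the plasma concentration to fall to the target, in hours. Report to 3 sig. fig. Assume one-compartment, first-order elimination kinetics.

29.8 h

k = ln2 / t½ = 0.693147 / 41.6 = 0.01666 h⁻¹
t = ln(C₀ / C) / k = ln(2.530 / 1.54) / 0.01666
  = ln(1.643) / 0.01666 = 0.4965 / 0.01666 = 29.80 h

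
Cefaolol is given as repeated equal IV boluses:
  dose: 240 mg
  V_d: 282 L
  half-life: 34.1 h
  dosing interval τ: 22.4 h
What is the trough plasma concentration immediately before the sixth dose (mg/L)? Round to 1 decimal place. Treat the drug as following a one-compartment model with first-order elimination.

1.3 mg/L

C₀ per dose = Dose / Vd = 240 / 282 = 0.8511 mg/L
k = ln2 / t½ = 0.693147 / 34.1 = 0.02033 h⁻¹
Fraction remaining after one interval: r = e^(−kτ) = e^(−0.02033 × 22.4) = 0.6342
Before dose 6, 5 doses have been given (aged 1τ, 2τ, 3τ, 4τ, 5τ).
C_trough = C₀ × (r + r² + … + r^5) = C₀ × r(1−r^5)/(1−r)
        = 0.8511 × 0.6342 × (1 − 0.1026) / (1 − 0.6342) = 1.324 mg/L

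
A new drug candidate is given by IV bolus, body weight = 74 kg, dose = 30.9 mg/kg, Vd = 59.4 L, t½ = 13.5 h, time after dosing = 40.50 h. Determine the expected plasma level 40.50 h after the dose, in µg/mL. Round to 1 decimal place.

Total dose = 30.9 × 74 = 2287 mg
C₀ = Dose / Vd = 2287 / 59.4 = 38.50 mg/L
k = ln2 / t½ = 0.693147 / 13.5 = 0.05134 h⁻¹
t / t½ = 40.50 / 13.5 = 3 half-lives
C = C₀ × (1/2)^3 = 38.50 × 0.1250 = 4.813 mg/L
(4.813 mg/L = 4.813 µg/mL)

4.8 µg/mL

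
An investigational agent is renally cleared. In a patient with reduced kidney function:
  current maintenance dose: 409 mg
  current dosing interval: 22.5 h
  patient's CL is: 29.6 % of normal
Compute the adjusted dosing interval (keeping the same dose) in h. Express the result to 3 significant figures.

76.0 h

To keep the same average steady-state level, dosing rate must scale with clearance.
CL ratio = 29.6 / 100 = 0.2960
New interval (same dose) = 22.5 / 0.2960 = 76.01 h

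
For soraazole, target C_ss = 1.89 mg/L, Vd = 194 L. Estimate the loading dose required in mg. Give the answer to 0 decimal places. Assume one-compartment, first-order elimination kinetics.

367 mg

LD = Css × Vd = 1.89 × 194 = 366.7 mg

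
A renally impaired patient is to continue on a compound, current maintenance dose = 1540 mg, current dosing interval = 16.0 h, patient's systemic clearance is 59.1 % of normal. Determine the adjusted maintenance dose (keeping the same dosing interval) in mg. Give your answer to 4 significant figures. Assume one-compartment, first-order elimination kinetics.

910.1 mg

To keep the same average steady-state level, dosing rate must scale with clearance.
CL ratio = 59.1 / 100 = 0.5910
New dose (same interval) = 1540 × 0.5910 = 910.1 mg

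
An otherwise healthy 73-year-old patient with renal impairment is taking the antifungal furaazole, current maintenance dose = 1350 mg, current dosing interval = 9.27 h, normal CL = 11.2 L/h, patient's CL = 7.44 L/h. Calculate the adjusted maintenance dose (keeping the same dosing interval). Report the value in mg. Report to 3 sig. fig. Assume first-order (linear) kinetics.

897 mg

To keep the same average steady-state level, dosing rate must scale with clearance.
CL ratio = 7.44 / 11.2 = 0.6643
New dose (same interval) = 1350 × 0.6643 = 896.8 mg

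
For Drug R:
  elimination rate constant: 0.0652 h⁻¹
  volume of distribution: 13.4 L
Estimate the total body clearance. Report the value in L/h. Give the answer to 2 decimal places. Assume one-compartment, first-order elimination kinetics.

0.87 L/h

CL = k × Vd = 0.0652 × 13.4 = 0.8737 L/h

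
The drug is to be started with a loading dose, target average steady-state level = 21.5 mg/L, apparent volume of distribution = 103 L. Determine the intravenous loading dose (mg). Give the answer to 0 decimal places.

2215 mg

LD = Css × Vd = 21.5 × 103 = 2215 mg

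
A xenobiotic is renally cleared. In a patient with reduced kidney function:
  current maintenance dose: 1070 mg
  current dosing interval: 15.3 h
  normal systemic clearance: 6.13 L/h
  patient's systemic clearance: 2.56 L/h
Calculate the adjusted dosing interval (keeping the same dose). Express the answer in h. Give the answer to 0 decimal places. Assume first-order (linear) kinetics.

37 h

To keep the same average steady-state level, dosing rate must scale with clearance.
CL ratio = 2.56 / 6.13 = 0.4176
New interval (same dose) = 15.3 / 0.4176 = 36.64 h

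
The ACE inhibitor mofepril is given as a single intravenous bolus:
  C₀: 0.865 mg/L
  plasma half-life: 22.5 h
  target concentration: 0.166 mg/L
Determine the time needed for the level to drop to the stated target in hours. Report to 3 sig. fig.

53.6 h

k = ln2 / t½ = 0.693147 / 22.5 = 0.03081 h⁻¹
t = ln(C₀ / C) / k = ln(0.8650 / 0.166) / 0.03081
  = ln(5.211) / 0.03081 = 1.651 / 0.03081 = 53.59 h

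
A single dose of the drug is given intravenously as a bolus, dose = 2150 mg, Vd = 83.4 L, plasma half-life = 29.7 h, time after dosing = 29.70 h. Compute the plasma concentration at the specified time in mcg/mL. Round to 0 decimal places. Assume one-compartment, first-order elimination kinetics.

C₀ = Dose / Vd = 2150 / 83.4 = 25.78 mg/L
k = ln2 / t½ = 0.693147 / 29.7 = 0.02334 h⁻¹
t / t½ = 29.70 / 29.7 = 1 half-lives
C = C₀ × (1/2)^1 = 25.78 × 0.5000 = 12.89 mg/L
(12.89 mg/L = 12.89 mcg/mL)

13 mcg/mL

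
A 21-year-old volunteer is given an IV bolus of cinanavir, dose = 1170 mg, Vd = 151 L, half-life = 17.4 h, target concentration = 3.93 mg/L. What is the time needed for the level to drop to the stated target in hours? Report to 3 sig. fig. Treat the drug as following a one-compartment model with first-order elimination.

17.0 h

C₀ = Dose / Vd = 1170 / 151 = 7.748 mg/L
k = ln2 / t½ = 0.693147 / 17.4 = 0.03984 h⁻¹
t = ln(C₀ / C) / k = ln(7.748 / 3.93) / 0.03984
  = ln(1.972) / 0.03984 = 0.6790 / 0.03984 = 17.04 h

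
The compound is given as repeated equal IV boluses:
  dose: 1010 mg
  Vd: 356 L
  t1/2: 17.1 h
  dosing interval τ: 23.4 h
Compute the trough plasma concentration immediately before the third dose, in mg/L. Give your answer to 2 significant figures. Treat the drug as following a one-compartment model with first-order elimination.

1.5 mg/L

C₀ per dose = Dose / Vd = 1010 / 356 = 2.837 mg/L
k = ln2 / t½ = 0.693147 / 17.1 = 0.04053 h⁻¹
Fraction remaining after one interval: r = e^(−kτ) = e^(−0.04053 × 23.4) = 0.3874
Before dose 3, 2 doses have been given (aged 1τ, 2τ).
C_trough = C₀ × (r + r²) = 2.837 × (0.3874 + 0.1501) = 1.525 mg/L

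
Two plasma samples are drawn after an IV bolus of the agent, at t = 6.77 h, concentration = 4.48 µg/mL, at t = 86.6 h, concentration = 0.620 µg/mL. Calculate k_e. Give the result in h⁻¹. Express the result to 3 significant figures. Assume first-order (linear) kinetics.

0.0248 h⁻¹

k = ln(C₁/C₂) / (t₂ − t₁) = ln(4.48/0.620) / (86.6 − 6.77)
  = 1.978 / 79.83 = 0.02478 h⁻¹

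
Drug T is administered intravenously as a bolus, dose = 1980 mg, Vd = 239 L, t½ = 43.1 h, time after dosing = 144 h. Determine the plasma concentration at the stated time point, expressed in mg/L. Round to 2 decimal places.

0.82 mg/L

C₀ = Dose / Vd = 1980 / 239 = 8.285 mg/L
k = ln2 / t½ = 0.693147 / 43.1 = 0.01608 h⁻¹
C = C₀ · e^(−k·t) = 8.285 × e^(−0.01608 × 144)
  = 8.285 × 0.09871 = 0.8178 mg/L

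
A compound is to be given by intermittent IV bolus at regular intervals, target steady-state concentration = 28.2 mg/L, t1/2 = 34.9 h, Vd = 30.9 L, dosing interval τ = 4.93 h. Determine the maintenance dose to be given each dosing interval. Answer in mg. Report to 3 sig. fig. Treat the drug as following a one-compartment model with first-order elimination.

85.3 mg

k = ln2 / t½ = 0.693147 / 34.9 = 0.01986 h⁻¹
CL = k × Vd = 0.01986 × 30.9 = 0.6137 L/h
At steady state, Dose/τ = Css × CL.
Dose = Css × CL × τ = 28.2 × 0.6137 × 4.93 = 85.32 mg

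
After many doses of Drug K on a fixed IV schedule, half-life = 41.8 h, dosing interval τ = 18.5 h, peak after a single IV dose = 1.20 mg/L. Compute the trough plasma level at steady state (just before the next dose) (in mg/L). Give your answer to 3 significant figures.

k = ln2 / t½ = 0.693147 / 41.8 = 0.01658 h⁻¹
e^(−kτ) = e^(−0.01658 × 18.5) = 0.7358
Accumulation ratio R = 1 / (1 − e^(−kτ)) = 1 / (1 − 0.7358) = 3.785
Steady-state trough = C₀ × R × e^(−kτ) = 1.20 × 3.785 × 0.7358 = 3.342 mg/L

3.34 mg/L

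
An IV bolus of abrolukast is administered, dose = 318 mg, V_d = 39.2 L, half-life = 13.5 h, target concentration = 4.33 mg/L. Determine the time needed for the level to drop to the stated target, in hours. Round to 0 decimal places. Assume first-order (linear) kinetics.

12 h

C₀ = Dose / Vd = 318.0 / 39.2 = 8.112 mg/L
k = ln2 / t½ = 0.693147 / 13.5 = 0.05134 h⁻¹
t = ln(C₀ / C) / k = ln(8.112 / 4.33) / 0.05134
  = ln(1.873) / 0.05134 = 0.6275 / 0.05134 = 12.22 h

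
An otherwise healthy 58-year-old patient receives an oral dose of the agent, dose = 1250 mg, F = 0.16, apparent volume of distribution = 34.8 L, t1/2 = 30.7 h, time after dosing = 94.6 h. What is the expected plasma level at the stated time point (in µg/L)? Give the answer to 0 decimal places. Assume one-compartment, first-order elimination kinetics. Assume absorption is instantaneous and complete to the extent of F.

679 µg/L

Amount reaching circulation = F × Dose = 0.16 × 1250 = 200.0 mg
C₀ = F·Dose / Vd = 200.0 / 34.8 = 5.747 mg/L
k = ln2 / t½ = 0.693147 / 30.7 = 0.02258 h⁻¹
C = C₀ · e^(−k·t) = 5.747 × e^(−0.02258 × 94.6)
  = 5.747 × 0.1181 = 0.6787 mg/L
Convert: 0.6787 mg/L × 1000 = 678.7 µg/L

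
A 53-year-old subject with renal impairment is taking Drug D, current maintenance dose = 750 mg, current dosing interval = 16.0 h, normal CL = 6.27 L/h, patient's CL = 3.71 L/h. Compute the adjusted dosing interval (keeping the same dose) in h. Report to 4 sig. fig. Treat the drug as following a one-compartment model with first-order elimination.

27.04 h

To keep the same average steady-state level, dosing rate must scale with clearance.
CL ratio = 3.71 / 6.27 = 0.5917
New interval (same dose) = 16.0 / 0.5917 = 27.04 h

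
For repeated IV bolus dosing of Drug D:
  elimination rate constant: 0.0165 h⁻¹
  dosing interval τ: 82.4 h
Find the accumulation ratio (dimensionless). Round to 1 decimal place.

1.3

e^(−kτ) = e^(−0.01650 × 82.4) = 0.2568
Accumulation ratio R = 1 / (1 − e^(−kτ)) = 1 / (1 − 0.2568) = 1.346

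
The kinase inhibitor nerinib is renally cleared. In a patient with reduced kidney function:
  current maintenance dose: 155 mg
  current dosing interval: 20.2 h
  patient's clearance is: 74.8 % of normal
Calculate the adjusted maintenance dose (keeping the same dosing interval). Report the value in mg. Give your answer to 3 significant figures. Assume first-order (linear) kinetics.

116 mg

To keep the same average steady-state level, dosing rate must scale with clearance.
CL ratio = 74.8 / 100 = 0.7480
New dose (same interval) = 155 × 0.7480 = 115.9 mg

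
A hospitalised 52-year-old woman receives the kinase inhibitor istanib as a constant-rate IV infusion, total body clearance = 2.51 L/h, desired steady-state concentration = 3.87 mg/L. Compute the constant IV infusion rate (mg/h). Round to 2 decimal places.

9.71 mg/h

At steady state, infusion rate R₀ = Css × CL = 3.87 × 2.510 = 9.714 mg/h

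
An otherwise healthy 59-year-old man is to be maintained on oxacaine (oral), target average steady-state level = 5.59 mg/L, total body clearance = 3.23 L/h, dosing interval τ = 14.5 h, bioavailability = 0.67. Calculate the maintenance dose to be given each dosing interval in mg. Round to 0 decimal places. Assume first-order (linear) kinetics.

At steady state, F × (Dose/τ) = Css × CL.
Dose = Css × CL × τ / F = 5.59 × 3.230 × 14.5 / 0.67 = 390.8 mg

391 mg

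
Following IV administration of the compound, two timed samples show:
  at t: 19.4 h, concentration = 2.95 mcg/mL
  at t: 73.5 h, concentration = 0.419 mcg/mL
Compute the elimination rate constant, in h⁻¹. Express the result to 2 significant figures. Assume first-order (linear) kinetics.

k = ln(C₁/C₂) / (t₂ − t₁) = ln(2.95/0.419) / (73.5 − 19.4)
  = 1.952 / 54.10 = 0.03608 h⁻¹

0.036 h⁻¹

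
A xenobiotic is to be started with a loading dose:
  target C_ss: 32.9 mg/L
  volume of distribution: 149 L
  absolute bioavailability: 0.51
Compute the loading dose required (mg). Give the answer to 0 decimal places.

9612 mg

LD = Css × Vd / F = 32.9 × 149 / 0.51 = 9612 mg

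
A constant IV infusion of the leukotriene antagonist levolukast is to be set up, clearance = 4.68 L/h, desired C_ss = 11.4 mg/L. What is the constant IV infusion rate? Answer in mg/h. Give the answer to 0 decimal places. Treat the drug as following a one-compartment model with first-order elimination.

At steady state, infusion rate R₀ = Css × CL = 11.4 × 4.680 = 53.35 mg/h

53 mg/h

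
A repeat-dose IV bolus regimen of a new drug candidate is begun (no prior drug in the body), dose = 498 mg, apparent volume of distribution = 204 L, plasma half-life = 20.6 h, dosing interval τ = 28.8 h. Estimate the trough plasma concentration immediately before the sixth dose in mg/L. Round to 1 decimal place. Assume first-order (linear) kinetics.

1.5 mg/L

C₀ per dose = Dose / Vd = 498 / 204 = 2.441 mg/L
k = ln2 / t½ = 0.693147 / 20.6 = 0.03365 h⁻¹
Fraction remaining after one interval: r = e^(−kτ) = e^(−0.03365 × 28.8) = 0.3794
Before dose 6, 5 doses have been given (aged 1τ, 2τ, 3τ, 4τ, 5τ).
C_trough = C₀ × (r + r² + … + r^5) = C₀ × r(1−r^5)/(1−r)
        = 2.441 × 0.3794 × (1 − 0.007861) / (1 − 0.3794) = 1.481 mg/L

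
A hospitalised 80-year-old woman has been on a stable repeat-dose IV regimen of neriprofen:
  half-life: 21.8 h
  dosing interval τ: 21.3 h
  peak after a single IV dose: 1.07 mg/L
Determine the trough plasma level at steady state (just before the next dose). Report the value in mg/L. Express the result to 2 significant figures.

k = ln2 / t½ = 0.693147 / 21.8 = 0.03180 h⁻¹
e^(−kτ) = e^(−0.03180 × 21.3) = 0.5080
Accumulation ratio R = 1 / (1 − e^(−kτ)) = 1 / (1 − 0.5080) = 2.033
Steady-state trough = C₀ × R × e^(−kτ) = 1.07 × 2.033 × 0.5080 = 1.105 mg/L

1.1 mg/L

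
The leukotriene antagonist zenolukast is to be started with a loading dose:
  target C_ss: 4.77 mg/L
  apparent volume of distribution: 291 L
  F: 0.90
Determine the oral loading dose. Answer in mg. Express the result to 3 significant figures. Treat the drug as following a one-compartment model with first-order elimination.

LD = Css × Vd / F = 4.77 × 291 / 0.90 = 1542 mg

1540 mg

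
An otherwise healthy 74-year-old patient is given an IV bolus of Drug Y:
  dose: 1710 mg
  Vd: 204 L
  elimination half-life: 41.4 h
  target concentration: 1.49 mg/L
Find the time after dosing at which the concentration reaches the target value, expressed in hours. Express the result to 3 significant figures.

C₀ = Dose / Vd = 1710 / 204 = 8.382 mg/L
k = ln2 / t½ = 0.693147 / 41.4 = 0.01674 h⁻¹
t = ln(C₀ / C) / k = ln(8.382 / 1.49) / 0.01674
  = ln(5.626) / 0.01674 = 1.727 / 0.01674 = 103.2 h

103 h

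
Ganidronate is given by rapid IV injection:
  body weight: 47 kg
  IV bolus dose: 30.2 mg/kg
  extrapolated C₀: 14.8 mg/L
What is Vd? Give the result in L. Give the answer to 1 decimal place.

95.9 L

Dose = 30.2 × 47 = 1419 mg
Vd = Dose / C₀ = 1419 / 14.8 = 95.88 L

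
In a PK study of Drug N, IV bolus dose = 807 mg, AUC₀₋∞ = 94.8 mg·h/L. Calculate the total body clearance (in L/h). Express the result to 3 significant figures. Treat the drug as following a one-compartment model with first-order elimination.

8.51 L/h

CL = Dose / AUC = 807 / 94.8 = 8.513 L/h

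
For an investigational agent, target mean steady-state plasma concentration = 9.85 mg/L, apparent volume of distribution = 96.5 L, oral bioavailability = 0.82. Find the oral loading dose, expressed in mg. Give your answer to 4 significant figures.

1159 mg

LD = Css × Vd / F = 9.85 × 96.5 / 0.82 = 1159 mg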